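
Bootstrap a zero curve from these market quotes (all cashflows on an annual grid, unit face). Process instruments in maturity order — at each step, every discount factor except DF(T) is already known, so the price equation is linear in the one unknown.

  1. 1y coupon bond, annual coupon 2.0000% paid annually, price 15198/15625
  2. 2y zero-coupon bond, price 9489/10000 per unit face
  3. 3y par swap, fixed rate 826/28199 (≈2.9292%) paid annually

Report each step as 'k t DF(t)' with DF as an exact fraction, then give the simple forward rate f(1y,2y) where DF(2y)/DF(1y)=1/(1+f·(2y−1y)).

1 1 596/625
2 2 9489/10000
3 3 4587/5000
f(1y,2y) = ((596/625)/(9489/10000) − 1)/(1) = 47/9489 ≈ 0.4953%

step 1 [1y] bond c/1=1/50: DF=(15198/15625 − 1/50·(0))/(1+1/50) = 596/625 ≈ 0.953600
step 2 [2y] zero: DF = P = 9489/10000 ≈ 0.948900
step 3 [3y] swap r/1=826/28199: DF=(1 − 826/28199·(0.953600+0.948900))/(1+826/28199) = 4587/5000 ≈ 0.917400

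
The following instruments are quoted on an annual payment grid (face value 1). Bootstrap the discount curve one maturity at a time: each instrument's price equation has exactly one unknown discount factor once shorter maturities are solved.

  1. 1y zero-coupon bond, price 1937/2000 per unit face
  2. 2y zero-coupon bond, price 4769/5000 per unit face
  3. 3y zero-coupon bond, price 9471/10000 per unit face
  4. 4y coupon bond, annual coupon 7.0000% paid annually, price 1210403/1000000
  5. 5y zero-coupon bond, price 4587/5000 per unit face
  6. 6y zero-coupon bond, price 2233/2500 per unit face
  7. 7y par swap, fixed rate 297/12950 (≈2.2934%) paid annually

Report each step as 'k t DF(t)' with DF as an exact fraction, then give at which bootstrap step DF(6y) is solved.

1 1 1937/2000
2 2 4769/5000
3 3 9471/10000
4 4 1887/2000
5 5 4587/5000
6 6 2233/2500
7 7 1703/2000
DF(6y) is solved at step 6

step 1 [1y] zero: DF = P = 1937/2000 ≈ 0.968500
step 2 [2y] zero: DF = P = 4769/5000 ≈ 0.953800
step 3 [3y] zero: DF = P = 9471/10000 ≈ 0.947100
step 4 [4y] bond c/1=7/100: DF=(1210403/1000000 − 7/100·(0.968500+0.953800+0.947100))/(1+7/100) = 1887/2000 ≈ 0.943500
step 5 [5y] zero: DF = P = 4587/5000 ≈ 0.917400
step 6 [6y] zero: DF = P = 2233/2500 ≈ 0.893200
step 7 [7y] swap r/1=297/12950: DF=(1 − 297/12950·(0.968500+0.953800+0.947100+0.943500+0.917400+0.893200))/(1+297/12950) = 1703/2000 ≈ 0.851500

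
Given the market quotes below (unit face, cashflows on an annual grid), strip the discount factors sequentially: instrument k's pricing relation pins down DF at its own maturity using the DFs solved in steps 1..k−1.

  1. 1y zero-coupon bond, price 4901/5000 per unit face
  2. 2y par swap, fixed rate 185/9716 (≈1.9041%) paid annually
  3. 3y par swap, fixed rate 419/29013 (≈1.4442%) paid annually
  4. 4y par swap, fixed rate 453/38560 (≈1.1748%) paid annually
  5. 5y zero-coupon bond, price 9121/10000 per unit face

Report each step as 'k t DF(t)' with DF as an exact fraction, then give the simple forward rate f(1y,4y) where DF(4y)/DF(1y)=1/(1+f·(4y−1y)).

1 1 4901/5000
2 2 963/1000
3 3 9581/10000
4 4 9547/10000
5 5 9121/10000
f(1y,4y) = ((4901/5000)/(9547/10000) − 1)/(3) = 85/9547 ≈ 0.8903%

step 1 [1y] zero: DF = P = 4901/5000 ≈ 0.980200
step 2 [2y] swap r/1=185/9716: DF=(1 − 185/9716·(0.980200))/(1+185/9716) = 963/1000 ≈ 0.963000
step 3 [3y] swap r/1=419/29013: DF=(1 − 419/29013·(0.980200+0.963000))/(1+419/29013) = 9581/10000 ≈ 0.958100
step 4 [4y] swap r/1=453/38560: DF=(1 − 453/38560·(0.980200+0.963000+0.958100))/(1+453/38560) = 9547/10000 ≈ 0.954700
step 5 [5y] zero: DF = P = 9121/10000 ≈ 0.912100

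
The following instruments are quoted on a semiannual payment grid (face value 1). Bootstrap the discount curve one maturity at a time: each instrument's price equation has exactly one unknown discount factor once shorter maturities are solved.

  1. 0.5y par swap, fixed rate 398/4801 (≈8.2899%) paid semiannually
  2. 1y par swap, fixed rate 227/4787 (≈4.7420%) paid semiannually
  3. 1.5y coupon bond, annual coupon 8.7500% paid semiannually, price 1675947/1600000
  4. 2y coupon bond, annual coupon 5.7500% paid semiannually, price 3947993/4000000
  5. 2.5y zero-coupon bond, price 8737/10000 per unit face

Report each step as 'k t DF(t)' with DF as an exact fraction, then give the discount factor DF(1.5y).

step 1 [0.5y] swap r/2=199/4801: DF=(1 − 199/4801·(0))/(1+199/4801) = 4801/5000 ≈ 0.960200
step 2 [1y] swap r/2=227/9574: DF=(1 − 227/9574·(0.960200))/(1+227/9574) = 4773/5000 ≈ 0.954600
step 3 [1.5y] bond c/2=7/160: DF=(1675947/1600000 − 7/160·(0.960200+0.954600))/(1+7/160) = 9233/10000 ≈ 0.923300
step 4 [2y] bond c/2=23/800: DF=(3947993/4000000 − 23/800·(0.960200+0.954600+0.923300))/(1+23/800) = 8801/10000 ≈ 0.880100
step 5 [2.5y] zero: DF = P = 8737/10000 ≈ 0.873700

1 1/2 4801/5000
2 1 4773/5000
3 3/2 9233/10000
4 2 8801/10000
5 5/2 8737/10000
DF(1.5y) = 9233/10000 ≈ 0.923300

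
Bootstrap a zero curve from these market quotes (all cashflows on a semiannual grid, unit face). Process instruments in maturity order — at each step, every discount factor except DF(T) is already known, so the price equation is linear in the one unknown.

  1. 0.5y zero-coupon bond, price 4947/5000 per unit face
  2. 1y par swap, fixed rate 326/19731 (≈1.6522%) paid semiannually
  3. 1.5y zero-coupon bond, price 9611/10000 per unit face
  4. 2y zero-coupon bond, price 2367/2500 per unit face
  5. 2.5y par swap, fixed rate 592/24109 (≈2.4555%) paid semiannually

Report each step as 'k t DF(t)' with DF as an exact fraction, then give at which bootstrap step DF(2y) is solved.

1 1/2 4947/5000
2 1 9837/10000
3 3/2 9611/10000
4 2 2367/2500
5 5/2 588/625
DF(2y) is solved at step 4

step 1 [0.5y] zero: DF = P = 4947/5000 ≈ 0.989400
step 2 [1y] swap r/2=163/19731: DF=(1 − 163/19731·(0.989400))/(1+163/19731) = 9837/10000 ≈ 0.983700
step 3 [1.5y] zero: DF = P = 9611/10000 ≈ 0.961100
step 4 [2y] zero: DF = P = 2367/2500 ≈ 0.946800
step 5 [2.5y] swap r/2=296/24109: DF=(1 − 296/24109·(0.989400+0.983700+0.961100+0.946800))/(1+296/24109) = 588/625 ≈ 0.940800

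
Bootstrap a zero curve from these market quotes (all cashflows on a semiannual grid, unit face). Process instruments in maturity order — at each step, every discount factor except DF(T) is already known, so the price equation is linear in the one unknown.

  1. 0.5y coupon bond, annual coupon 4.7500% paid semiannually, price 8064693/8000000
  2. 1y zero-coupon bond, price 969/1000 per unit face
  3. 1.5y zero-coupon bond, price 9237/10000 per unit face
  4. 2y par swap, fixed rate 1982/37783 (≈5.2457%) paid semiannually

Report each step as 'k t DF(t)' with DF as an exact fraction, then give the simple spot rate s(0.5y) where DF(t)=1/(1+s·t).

1 1/2 9847/10000
2 1 969/1000
3 3/2 9237/10000
4 2 9009/10000
s(0.5y) = (1/(9847/10000) − 1)/(1/2) = 306/9847 ≈ 3.1075%

step 1 [0.5y] bond c/2=19/800: DF=(8064693/8000000 − 19/800·(0))/(1+19/800) = 9847/10000 ≈ 0.984700
step 2 [1y] zero: DF = P = 969/1000 ≈ 0.969000
step 3 [1.5y] zero: DF = P = 9237/10000 ≈ 0.923700
step 4 [2y] swap r/2=991/37783: DF=(1 − 991/37783·(0.984700+0.969000+0.923700))/(1+991/37783) = 9009/10000 ≈ 0.900900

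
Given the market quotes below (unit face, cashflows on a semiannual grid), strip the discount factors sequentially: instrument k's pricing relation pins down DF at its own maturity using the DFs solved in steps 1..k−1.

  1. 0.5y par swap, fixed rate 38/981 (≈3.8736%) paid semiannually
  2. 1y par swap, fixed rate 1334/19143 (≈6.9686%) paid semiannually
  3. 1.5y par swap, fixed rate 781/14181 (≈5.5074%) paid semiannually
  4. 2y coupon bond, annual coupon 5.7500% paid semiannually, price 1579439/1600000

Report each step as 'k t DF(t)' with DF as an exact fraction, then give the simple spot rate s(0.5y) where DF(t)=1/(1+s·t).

step 1 [0.5y] swap r/2=19/981: DF=(1 − 19/981·(0))/(1+19/981) = 981/1000 ≈ 0.981000
step 2 [1y] swap r/2=667/19143: DF=(1 − 667/19143·(0.981000))/(1+667/19143) = 9333/10000 ≈ 0.933300
step 3 [1.5y] swap r/2=781/28362: DF=(1 − 781/28362·(0.981000+0.933300))/(1+781/28362) = 9219/10000 ≈ 0.921900
step 4 [2y] bond c/2=23/800: DF=(1579439/1600000 − 23/800·(0.981000+0.933300+0.921900))/(1+23/800) = 8803/10000 ≈ 0.880300

1 1/2 981/1000
2 1 9333/10000
3 3/2 9219/10000
4 2 8803/10000
s(0.5y) = (1/(981/1000) − 1)/(1/2) = 38/981 ≈ 3.8736%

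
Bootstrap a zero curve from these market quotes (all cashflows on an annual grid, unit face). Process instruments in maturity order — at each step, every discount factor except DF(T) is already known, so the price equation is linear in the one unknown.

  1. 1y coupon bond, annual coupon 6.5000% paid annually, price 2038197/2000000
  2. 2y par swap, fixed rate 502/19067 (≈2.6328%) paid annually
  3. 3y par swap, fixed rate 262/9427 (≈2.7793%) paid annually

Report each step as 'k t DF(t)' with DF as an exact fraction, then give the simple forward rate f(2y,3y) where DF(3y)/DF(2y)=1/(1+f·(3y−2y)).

1 1 9569/10000
2 2 4749/5000
3 3 4607/5000
f(2y,3y) = ((4749/5000)/(4607/5000) − 1)/(1) = 142/4607 ≈ 3.0823%

step 1 [1y] bond c/1=13/200: DF=(2038197/2000000 − 13/200·(0))/(1+13/200) = 9569/10000 ≈ 0.956900
step 2 [2y] swap r/1=502/19067: DF=(1 − 502/19067·(0.956900))/(1+502/19067) = 4749/5000 ≈ 0.949800
step 3 [3y] swap r/1=262/9427: DF=(1 − 262/9427·(0.956900+0.949800))/(1+262/9427) = 4607/5000 ≈ 0.921400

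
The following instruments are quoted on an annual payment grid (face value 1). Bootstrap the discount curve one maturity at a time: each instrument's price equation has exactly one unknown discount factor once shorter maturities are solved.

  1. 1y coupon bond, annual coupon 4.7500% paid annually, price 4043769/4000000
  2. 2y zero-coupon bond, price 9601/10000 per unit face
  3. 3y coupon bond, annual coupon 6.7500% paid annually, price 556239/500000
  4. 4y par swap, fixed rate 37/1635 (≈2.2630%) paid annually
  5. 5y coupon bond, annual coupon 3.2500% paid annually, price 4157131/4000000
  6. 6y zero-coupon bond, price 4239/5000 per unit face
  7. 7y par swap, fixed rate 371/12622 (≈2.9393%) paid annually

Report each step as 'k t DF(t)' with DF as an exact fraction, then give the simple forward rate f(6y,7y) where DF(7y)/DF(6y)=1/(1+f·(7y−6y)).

1 1 9651/10000
2 2 9601/10000
3 3 2301/2500
4 4 9149/10000
5 5 4441/5000
6 6 4239/5000
7 7 1629/2000
f(6y,7y) = ((4239/5000)/(1629/2000) − 1)/(1) = 37/905 ≈ 4.0884%

step 1 [1y] bond c/1=19/400: DF=(4043769/4000000 − 19/400·(0))/(1+19/400) = 9651/10000 ≈ 0.965100
step 2 [2y] zero: DF = P = 9601/10000 ≈ 0.960100
step 3 [3y] bond c/1=27/400: DF=(556239/500000 − 27/400·(0.965100+0.960100))/(1+27/400) = 2301/2500 ≈ 0.920400
step 4 [4y] swap r/1=37/1635: DF=(1 − 37/1635·(0.965100+0.960100+0.920400))/(1+37/1635) = 9149/10000 ≈ 0.914900
step 5 [5y] bond c/1=13/400: DF=(4157131/4000000 − 13/400·(0.965100+0.960100+0.920400+0.914900))/(1+13/400) = 4441/5000 ≈ 0.888200
step 6 [6y] zero: DF = P = 4239/5000 ≈ 0.847800
step 7 [7y] swap r/1=371/12622: DF=(1 − 371/12622·(0.965100+0.960100+0.920400+0.914900+0.888200+0.847800))/(1+371/12622) = 1629/2000 ≈ 0.814500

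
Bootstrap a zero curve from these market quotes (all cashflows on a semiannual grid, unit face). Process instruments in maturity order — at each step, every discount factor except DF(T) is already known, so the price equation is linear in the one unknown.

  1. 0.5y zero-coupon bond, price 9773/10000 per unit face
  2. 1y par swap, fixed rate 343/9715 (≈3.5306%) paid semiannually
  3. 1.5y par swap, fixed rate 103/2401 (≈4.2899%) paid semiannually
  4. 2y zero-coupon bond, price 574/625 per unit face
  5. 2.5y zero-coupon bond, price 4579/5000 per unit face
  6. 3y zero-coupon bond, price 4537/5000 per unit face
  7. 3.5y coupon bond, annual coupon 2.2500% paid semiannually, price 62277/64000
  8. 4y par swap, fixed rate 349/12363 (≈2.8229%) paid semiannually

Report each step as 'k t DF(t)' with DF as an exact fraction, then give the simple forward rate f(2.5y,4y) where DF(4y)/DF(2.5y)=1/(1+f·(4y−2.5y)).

1 1/2 9773/10000
2 1 9657/10000
3 3/2 4691/5000
4 2 574/625
5 5/2 4579/5000
6 3 4537/5000
7 7/2 8997/10000
8 4 8953/10000
f(2.5y,4y) = ((4579/5000)/(8953/10000) − 1)/(3/2) = 410/26859 ≈ 1.5265%

step 1 [0.5y] zero: DF = P = 9773/10000 ≈ 0.977300
step 2 [1y] swap r/2=343/19430: DF=(1 − 343/19430·(0.977300))/(1+343/19430) = 9657/10000 ≈ 0.965700
step 3 [1.5y] swap r/2=103/4802: DF=(1 − 103/4802·(0.977300+0.965700))/(1+103/4802) = 4691/5000 ≈ 0.938200
step 4 [2y] zero: DF = P = 574/625 ≈ 0.918400
step 5 [2.5y] zero: DF = P = 4579/5000 ≈ 0.915800
step 6 [3y] zero: DF = P = 4537/5000 ≈ 0.907400
step 7 [3.5y] bond c/2=9/800: DF=(62277/64000 − 9/800·(0.977300+0.965700+0.938200+0.918400+0.915800+0.907400))/(1+9/800) = 8997/10000 ≈ 0.899700
step 8 [4y] swap r/2=349/24726: DF=(1 − 349/24726·(0.977300+0.965700+0.938200+0.918400+0.915800+0.907400+0.899700))/(1+349/24726) = 8953/10000 ≈ 0.895300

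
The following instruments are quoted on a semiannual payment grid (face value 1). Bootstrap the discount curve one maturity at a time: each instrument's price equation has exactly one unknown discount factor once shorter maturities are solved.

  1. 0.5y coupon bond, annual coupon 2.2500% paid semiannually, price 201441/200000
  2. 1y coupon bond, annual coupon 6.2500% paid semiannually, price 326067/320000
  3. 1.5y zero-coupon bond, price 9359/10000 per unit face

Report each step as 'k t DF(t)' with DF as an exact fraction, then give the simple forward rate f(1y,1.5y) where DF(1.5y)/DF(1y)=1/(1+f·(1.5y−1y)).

1 1/2 249/250
2 1 9579/10000
3 3/2 9359/10000
f(1y,1.5y) = ((9579/10000)/(9359/10000) − 1)/(1/2) = 440/9359 ≈ 4.7014%

step 1 [0.5y] bond c/2=9/800: DF=(201441/200000 − 9/800·(0))/(1+9/800) = 249/250 ≈ 0.996000
step 2 [1y] bond c/2=1/32: DF=(326067/320000 − 1/32·(0.996000))/(1+1/32) = 9579/10000 ≈ 0.957900
step 3 [1.5y] zero: DF = P = 9359/10000 ≈ 0.935900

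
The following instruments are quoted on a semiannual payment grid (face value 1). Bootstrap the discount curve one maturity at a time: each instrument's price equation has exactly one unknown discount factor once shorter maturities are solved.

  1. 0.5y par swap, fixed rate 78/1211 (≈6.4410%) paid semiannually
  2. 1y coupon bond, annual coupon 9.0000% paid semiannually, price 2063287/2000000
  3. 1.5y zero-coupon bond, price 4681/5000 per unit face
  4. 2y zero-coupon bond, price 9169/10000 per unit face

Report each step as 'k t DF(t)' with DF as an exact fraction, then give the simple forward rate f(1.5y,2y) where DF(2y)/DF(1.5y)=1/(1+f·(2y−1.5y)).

1 1/2 1211/1250
2 1 1891/2000
3 3/2 4681/5000
4 2 9169/10000
f(1.5y,2y) = ((4681/5000)/(9169/10000) − 1)/(1/2) = 386/9169 ≈ 4.2098%

step 1 [0.5y] swap r/2=39/1211: DF=(1 − 39/1211·(0))/(1+39/1211) = 1211/1250 ≈ 0.968800
step 2 [1y] bond c/2=9/200: DF=(2063287/2000000 − 9/200·(0.968800))/(1+9/200) = 1891/2000 ≈ 0.945500
step 3 [1.5y] zero: DF = P = 4681/5000 ≈ 0.936200
step 4 [2y] zero: DF = P = 9169/10000 ≈ 0.916900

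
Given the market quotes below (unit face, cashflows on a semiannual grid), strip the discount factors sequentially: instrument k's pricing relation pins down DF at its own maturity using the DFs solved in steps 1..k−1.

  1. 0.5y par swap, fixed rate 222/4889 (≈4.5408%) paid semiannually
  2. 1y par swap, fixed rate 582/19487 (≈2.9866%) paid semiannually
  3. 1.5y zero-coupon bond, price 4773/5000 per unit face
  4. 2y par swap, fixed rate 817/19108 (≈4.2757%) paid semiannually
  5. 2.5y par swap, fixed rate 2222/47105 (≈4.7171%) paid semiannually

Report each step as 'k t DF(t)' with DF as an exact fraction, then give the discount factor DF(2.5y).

1 1/2 4889/5000
2 1 9709/10000
3 3/2 4773/5000
4 2 9183/10000
5 5/2 8889/10000
DF(2.5y) = 8889/10000 ≈ 0.888900

step 1 [0.5y] swap r/2=111/4889: DF=(1 − 111/4889·(0))/(1+111/4889) = 4889/5000 ≈ 0.977800
step 2 [1y] swap r/2=291/19487: DF=(1 − 291/19487·(0.977800))/(1+291/19487) = 9709/10000 ≈ 0.970900
step 3 [1.5y] zero: DF = P = 4773/5000 ≈ 0.954600
step 4 [2y] swap r/2=817/38216: DF=(1 − 817/38216·(0.977800+0.970900+0.954600))/(1+817/38216) = 9183/10000 ≈ 0.918300
step 5 [2.5y] swap r/2=1111/47105: DF=(1 − 1111/47105·(0.977800+0.970900+0.954600+0.918300))/(1+1111/47105) = 8889/10000 ≈ 0.888900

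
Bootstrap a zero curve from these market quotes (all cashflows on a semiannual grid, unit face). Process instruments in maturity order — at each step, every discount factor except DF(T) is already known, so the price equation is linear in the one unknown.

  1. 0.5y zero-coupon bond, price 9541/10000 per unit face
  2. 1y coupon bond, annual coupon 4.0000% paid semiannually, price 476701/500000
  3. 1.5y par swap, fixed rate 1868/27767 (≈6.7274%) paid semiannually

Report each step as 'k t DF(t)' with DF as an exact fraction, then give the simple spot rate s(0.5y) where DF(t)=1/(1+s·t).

step 1 [0.5y] zero: DF = P = 9541/10000 ≈ 0.954100
step 2 [1y] bond c/2=1/50: DF=(476701/500000 − 1/50·(0.954100))/(1+1/50) = 229/250 ≈ 0.916000
step 3 [1.5y] swap r/2=934/27767: DF=(1 − 934/27767·(0.954100+0.916000))/(1+934/27767) = 4533/5000 ≈ 0.906600

1 1/2 9541/10000
2 1 229/250
3 3/2 4533/5000
s(0.5y) = (1/(9541/10000) − 1)/(1/2) = 918/9541 ≈ 9.6216%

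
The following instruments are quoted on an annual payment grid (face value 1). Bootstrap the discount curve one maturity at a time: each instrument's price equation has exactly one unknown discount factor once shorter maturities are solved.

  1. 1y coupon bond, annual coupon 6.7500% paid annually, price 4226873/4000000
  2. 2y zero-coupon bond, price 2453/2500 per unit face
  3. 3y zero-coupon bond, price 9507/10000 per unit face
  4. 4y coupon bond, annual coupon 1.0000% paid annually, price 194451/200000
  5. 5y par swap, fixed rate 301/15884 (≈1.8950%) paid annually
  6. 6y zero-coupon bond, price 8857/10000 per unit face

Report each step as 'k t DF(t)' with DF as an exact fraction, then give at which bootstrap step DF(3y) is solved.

step 1 [1y] bond c/1=27/400: DF=(4226873/4000000 − 27/400·(0))/(1+27/400) = 9899/10000 ≈ 0.989900
step 2 [2y] zero: DF = P = 2453/2500 ≈ 0.981200
step 3 [3y] zero: DF = P = 9507/10000 ≈ 0.950700
step 4 [4y] bond c/1=1/100: DF=(194451/200000 − 1/100·(0.989900+0.981200+0.950700))/(1+1/100) = 9337/10000 ≈ 0.933700
step 5 [5y] swap r/1=301/15884: DF=(1 − 301/15884·(0.989900+0.981200+0.950700+0.933700))/(1+301/15884) = 9097/10000 ≈ 0.909700
step 6 [6y] zero: DF = P = 8857/10000 ≈ 0.885700

1 1 9899/10000
2 2 2453/2500
3 3 9507/10000
4 4 9337/10000
5 5 9097/10000
6 6 8857/10000
DF(3y) is solved at step 3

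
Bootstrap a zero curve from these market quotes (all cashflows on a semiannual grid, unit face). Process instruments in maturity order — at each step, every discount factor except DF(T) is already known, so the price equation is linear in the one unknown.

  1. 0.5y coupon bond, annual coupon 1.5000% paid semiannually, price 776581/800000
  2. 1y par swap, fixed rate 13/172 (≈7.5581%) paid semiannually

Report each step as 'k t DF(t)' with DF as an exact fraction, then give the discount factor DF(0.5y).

step 1 [0.5y] bond c/2=3/400: DF=(776581/800000 − 3/400·(0))/(1+3/400) = 1927/2000 ≈ 0.963500
step 2 [1y] swap r/2=13/344: DF=(1 − 13/344·(0.963500))/(1+13/344) = 1857/2000 ≈ 0.928500

1 1/2 1927/2000
2 1 1857/2000
DF(0.5y) = 1927/2000 ≈ 0.963500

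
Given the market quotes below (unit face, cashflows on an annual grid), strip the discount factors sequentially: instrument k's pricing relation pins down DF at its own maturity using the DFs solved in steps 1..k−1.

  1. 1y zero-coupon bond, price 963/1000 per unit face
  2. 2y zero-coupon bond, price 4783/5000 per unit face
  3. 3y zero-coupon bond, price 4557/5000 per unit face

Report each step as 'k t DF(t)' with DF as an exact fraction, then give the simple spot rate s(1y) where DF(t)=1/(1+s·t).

step 1 [1y] zero: DF = P = 963/1000 ≈ 0.963000
step 2 [2y] zero: DF = P = 4783/5000 ≈ 0.956600
step 3 [3y] zero: DF = P = 4557/5000 ≈ 0.911400

1 1 963/1000
2 2 4783/5000
3 3 4557/5000
s(1y) = (1/(963/1000) − 1)/(1) = 37/963 ≈ 3.8422%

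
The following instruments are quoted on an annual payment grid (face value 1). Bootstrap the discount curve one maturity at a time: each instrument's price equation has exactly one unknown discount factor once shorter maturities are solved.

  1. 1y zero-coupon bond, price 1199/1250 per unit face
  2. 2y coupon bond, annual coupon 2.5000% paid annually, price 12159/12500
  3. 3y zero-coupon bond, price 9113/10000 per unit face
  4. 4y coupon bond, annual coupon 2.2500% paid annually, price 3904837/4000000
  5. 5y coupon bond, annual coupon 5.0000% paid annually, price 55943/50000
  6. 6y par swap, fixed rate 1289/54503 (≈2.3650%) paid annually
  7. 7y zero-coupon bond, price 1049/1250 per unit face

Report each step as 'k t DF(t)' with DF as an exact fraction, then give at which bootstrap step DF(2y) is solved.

step 1 [1y] zero: DF = P = 1199/1250 ≈ 0.959200
step 2 [2y] bond c/1=1/40: DF=(12159/12500 − 1/40·(0.959200))/(1+1/40) = 1157/1250 ≈ 0.925600
step 3 [3y] zero: DF = P = 9113/10000 ≈ 0.911300
step 4 [4y] bond c/1=9/400: DF=(3904837/4000000 − 9/400·(0.959200+0.925600+0.911300))/(1+9/400) = 2233/2500 ≈ 0.893200
step 5 [5y] bond c/1=1/20: DF=(55943/50000 − 1/20·(0.959200+0.925600+0.911300+0.893200))/(1+1/20) = 8899/10000 ≈ 0.889900
step 6 [6y] swap r/1=1289/54503: DF=(1 − 1289/54503·(0.959200+0.925600+0.911300+0.893200+0.889900))/(1+1289/54503) = 8711/10000 ≈ 0.871100
step 7 [7y] zero: DF = P = 1049/1250 ≈ 0.839200

1 1 1199/1250
2 2 1157/1250
3 3 9113/10000
4 4 2233/2500
5 5 8899/10000
6 6 8711/10000
7 7 1049/1250
DF(2y) is solved at step 2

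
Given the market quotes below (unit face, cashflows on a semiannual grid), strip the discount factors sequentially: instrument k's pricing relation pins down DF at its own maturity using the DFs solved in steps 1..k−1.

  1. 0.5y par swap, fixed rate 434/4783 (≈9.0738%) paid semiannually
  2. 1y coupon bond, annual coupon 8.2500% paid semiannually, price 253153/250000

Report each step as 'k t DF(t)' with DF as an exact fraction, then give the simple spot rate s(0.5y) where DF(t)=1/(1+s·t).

step 1 [0.5y] swap r/2=217/4783: DF=(1 − 217/4783·(0))/(1+217/4783) = 4783/5000 ≈ 0.956600
step 2 [1y] bond c/2=33/800: DF=(253153/250000 − 33/800·(0.956600))/(1+33/800) = 4673/5000 ≈ 0.934600

1 1/2 4783/5000
2 1 4673/5000
s(0.5y) = (1/(4783/5000) − 1)/(1/2) = 434/4783 ≈ 9.0738%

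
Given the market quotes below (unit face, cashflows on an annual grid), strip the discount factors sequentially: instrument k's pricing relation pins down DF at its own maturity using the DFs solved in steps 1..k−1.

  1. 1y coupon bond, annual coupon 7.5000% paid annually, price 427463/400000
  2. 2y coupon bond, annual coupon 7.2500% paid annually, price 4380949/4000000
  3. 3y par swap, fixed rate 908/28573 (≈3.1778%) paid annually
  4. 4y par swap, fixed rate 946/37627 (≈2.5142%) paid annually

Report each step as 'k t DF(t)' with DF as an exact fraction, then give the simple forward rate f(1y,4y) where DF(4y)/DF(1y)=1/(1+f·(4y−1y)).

1 1 9941/10000
2 2 477/500
3 3 2273/2500
4 4 4527/5000
f(1y,4y) = ((9941/10000)/(4527/5000) − 1)/(3) = 887/27162 ≈ 3.2656%

step 1 [1y] bond c/1=3/40: DF=(427463/400000 − 3/40·(0))/(1+3/40) = 9941/10000 ≈ 0.994100
step 2 [2y] bond c/1=29/400: DF=(4380949/4000000 − 29/400·(0.994100))/(1+29/400) = 477/500 ≈ 0.954000
step 3 [3y] swap r/1=908/28573: DF=(1 − 908/28573·(0.994100+0.954000))/(1+908/28573) = 2273/2500 ≈ 0.909200
step 4 [4y] swap r/1=946/37627: DF=(1 − 946/37627·(0.994100+0.954000+0.909200))/(1+946/37627) = 4527/5000 ≈ 0.905400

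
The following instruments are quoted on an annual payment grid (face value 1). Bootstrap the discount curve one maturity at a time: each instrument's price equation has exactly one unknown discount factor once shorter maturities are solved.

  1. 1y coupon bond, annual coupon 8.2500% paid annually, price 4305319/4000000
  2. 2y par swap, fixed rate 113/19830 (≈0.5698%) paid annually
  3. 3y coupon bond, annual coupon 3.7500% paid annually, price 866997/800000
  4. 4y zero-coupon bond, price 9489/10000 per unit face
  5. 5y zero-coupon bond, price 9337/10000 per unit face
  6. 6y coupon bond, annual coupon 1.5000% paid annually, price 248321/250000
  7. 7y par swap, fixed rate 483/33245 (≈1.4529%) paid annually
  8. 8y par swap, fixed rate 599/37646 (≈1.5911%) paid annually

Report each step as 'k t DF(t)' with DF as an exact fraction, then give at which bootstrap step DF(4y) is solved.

step 1 [1y] bond c/1=33/400: DF=(4305319/4000000 − 33/400·(0))/(1+33/400) = 9943/10000 ≈ 0.994300
step 2 [2y] swap r/1=113/19830: DF=(1 − 113/19830·(0.994300))/(1+113/19830) = 9887/10000 ≈ 0.988700
step 3 [3y] bond c/1=3/80: DF=(866997/800000 − 3/80·(0.994300+0.988700))/(1+3/80) = 9729/10000 ≈ 0.972900
step 4 [4y] zero: DF = P = 9489/10000 ≈ 0.948900
step 5 [5y] zero: DF = P = 9337/10000 ≈ 0.933700
step 6 [6y] bond c/1=3/200: DF=(248321/250000 − 3/200·(0.994300+0.988700+0.972900+0.948900+0.933700))/(1+3/200) = 9071/10000 ≈ 0.907100
step 7 [7y] swap r/1=483/33245: DF=(1 − 483/33245·(0.994300+0.988700+0.972900+0.948900+0.933700+0.907100))/(1+483/33245) = 4517/5000 ≈ 0.903400
step 8 [8y] swap r/1=599/37646: DF=(1 − 599/37646·(0.994300+0.988700+0.972900+0.948900+0.933700+0.907100+0.903400))/(1+599/37646) = 4401/5000 ≈ 0.880200

1 1 9943/10000
2 2 9887/10000
3 3 9729/10000
4 4 9489/10000
5 5 9337/10000
6 6 9071/10000
7 7 4517/5000
8 8 4401/5000
DF(4y) is solved at step 4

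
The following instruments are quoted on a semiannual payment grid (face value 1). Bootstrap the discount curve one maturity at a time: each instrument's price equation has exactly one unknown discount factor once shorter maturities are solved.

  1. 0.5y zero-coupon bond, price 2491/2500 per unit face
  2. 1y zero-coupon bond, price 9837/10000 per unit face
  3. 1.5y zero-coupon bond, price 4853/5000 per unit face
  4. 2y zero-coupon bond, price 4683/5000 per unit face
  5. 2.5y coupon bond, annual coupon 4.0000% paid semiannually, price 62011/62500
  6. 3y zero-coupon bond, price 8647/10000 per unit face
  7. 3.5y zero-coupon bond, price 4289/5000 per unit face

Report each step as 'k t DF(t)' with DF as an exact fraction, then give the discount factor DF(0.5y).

step 1 [0.5y] zero: DF = P = 2491/2500 ≈ 0.996400
step 2 [1y] zero: DF = P = 9837/10000 ≈ 0.983700
step 3 [1.5y] zero: DF = P = 4853/5000 ≈ 0.970600
step 4 [2y] zero: DF = P = 4683/5000 ≈ 0.936600
step 5 [2.5y] bond c/2=1/50: DF=(62011/62500 − 1/50·(0.996400+0.983700+0.970600+0.936600))/(1+1/50) = 1793/2000 ≈ 0.896500
step 6 [3y] zero: DF = P = 8647/10000 ≈ 0.864700
step 7 [3.5y] zero: DF = P = 4289/5000 ≈ 0.857800

1 1/2 2491/2500
2 1 9837/10000
3 3/2 4853/5000
4 2 4683/5000
5 5/2 1793/2000
6 3 8647/10000
7 7/2 4289/5000
DF(0.5y) = 2491/2500 ≈ 0.996400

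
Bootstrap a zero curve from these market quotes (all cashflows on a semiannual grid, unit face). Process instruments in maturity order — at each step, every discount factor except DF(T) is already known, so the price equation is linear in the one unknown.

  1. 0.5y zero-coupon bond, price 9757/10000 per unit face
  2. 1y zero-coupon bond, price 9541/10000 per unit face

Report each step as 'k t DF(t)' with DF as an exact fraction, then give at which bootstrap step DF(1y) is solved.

step 1 [0.5y] zero: DF = P = 9757/10000 ≈ 0.975700
step 2 [1y] zero: DF = P = 9541/10000 ≈ 0.954100

1 1/2 9757/10000
2 1 9541/10000
DF(1y) is solved at step 2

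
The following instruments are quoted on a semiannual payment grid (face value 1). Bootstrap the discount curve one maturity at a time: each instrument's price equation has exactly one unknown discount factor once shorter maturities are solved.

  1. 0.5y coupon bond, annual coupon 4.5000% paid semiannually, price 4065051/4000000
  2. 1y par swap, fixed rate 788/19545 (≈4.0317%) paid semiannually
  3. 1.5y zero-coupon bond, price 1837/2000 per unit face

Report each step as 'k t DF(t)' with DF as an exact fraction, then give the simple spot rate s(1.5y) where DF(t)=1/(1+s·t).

1 1/2 9939/10000
2 1 4803/5000
3 3/2 1837/2000
s(1.5y) = (1/(1837/2000) − 1)/(3/2) = 326/5511 ≈ 5.9154%

step 1 [0.5y] bond c/2=9/400: DF=(4065051/4000000 − 9/400·(0))/(1+9/400) = 9939/10000 ≈ 0.993900
step 2 [1y] swap r/2=394/19545: DF=(1 − 394/19545·(0.993900))/(1+394/19545) = 4803/5000 ≈ 0.960600
step 3 [1.5y] zero: DF = P = 1837/2000 ≈ 0.918500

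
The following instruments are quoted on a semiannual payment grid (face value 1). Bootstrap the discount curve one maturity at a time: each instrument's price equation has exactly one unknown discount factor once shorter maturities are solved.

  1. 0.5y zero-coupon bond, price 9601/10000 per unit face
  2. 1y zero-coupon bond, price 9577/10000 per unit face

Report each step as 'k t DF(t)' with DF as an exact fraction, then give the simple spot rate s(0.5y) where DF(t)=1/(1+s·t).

1 1/2 9601/10000
2 1 9577/10000
s(0.5y) = (1/(9601/10000) − 1)/(1/2) = 798/9601 ≈ 8.3116%

step 1 [0.5y] zero: DF = P = 9601/10000 ≈ 0.960100
step 2 [1y] zero: DF = P = 9577/10000 ≈ 0.957700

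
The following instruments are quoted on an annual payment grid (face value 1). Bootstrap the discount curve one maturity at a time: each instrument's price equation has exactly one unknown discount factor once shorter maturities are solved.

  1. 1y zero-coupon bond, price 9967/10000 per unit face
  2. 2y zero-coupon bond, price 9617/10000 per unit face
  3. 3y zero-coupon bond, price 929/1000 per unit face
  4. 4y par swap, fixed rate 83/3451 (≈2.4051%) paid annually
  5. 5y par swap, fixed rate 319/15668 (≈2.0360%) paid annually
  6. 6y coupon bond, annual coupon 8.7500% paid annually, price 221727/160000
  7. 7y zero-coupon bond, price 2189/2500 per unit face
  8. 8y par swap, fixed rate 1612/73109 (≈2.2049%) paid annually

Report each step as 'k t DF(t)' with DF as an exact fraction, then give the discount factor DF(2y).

step 1 [1y] zero: DF = P = 9967/10000 ≈ 0.996700
step 2 [2y] zero: DF = P = 9617/10000 ≈ 0.961700
step 3 [3y] zero: DF = P = 929/1000 ≈ 0.929000
step 4 [4y] swap r/1=83/3451: DF=(1 − 83/3451·(0.996700+0.961700+0.929000))/(1+83/3451) = 9087/10000 ≈ 0.908700
step 5 [5y] swap r/1=319/15668: DF=(1 − 319/15668·(0.996700+0.961700+0.929000+0.908700))/(1+319/15668) = 9043/10000 ≈ 0.904300
step 6 [6y] bond c/1=7/80: DF=(221727/160000 − 7/80·(0.996700+0.961700+0.929000+0.908700+0.904300))/(1+7/80) = 8961/10000 ≈ 0.896100
step 7 [7y] zero: DF = P = 2189/2500 ≈ 0.875600
step 8 [8y] swap r/1=1612/73109: DF=(1 − 1612/73109·(0.996700+0.961700+0.929000+0.908700+0.904300+0.896100+0.875600))/(1+1612/73109) = 2097/2500 ≈ 0.838800

1 1 9967/10000
2 2 9617/10000
3 3 929/1000
4 4 9087/10000
5 5 9043/10000
6 6 8961/10000
7 7 2189/2500
8 8 2097/2500
DF(2y) = 9617/10000 ≈ 0.961700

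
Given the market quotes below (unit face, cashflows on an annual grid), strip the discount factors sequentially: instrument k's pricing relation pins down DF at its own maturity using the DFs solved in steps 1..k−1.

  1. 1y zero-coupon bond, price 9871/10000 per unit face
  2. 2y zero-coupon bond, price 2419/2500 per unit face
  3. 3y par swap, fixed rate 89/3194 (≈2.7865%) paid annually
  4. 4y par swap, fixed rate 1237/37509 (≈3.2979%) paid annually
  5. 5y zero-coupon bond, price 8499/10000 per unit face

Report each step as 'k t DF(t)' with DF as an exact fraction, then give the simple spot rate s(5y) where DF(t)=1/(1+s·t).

1 1 9871/10000
2 2 2419/2500
3 3 9199/10000
4 4 8763/10000
5 5 8499/10000
s(5y) = (1/(8499/10000) − 1)/(5) = 1501/42495 ≈ 3.5322%

step 1 [1y] zero: DF = P = 9871/10000 ≈ 0.987100
step 2 [2y] zero: DF = P = 2419/2500 ≈ 0.967600
step 3 [3y] swap r/1=89/3194: DF=(1 − 89/3194·(0.987100+0.967600))/(1+89/3194) = 9199/10000 ≈ 0.919900
step 4 [4y] swap r/1=1237/37509: DF=(1 − 1237/37509·(0.987100+0.967600+0.919900))/(1+1237/37509) = 8763/10000 ≈ 0.876300
step 5 [5y] zero: DF = P = 8499/10000 ≈ 0.849900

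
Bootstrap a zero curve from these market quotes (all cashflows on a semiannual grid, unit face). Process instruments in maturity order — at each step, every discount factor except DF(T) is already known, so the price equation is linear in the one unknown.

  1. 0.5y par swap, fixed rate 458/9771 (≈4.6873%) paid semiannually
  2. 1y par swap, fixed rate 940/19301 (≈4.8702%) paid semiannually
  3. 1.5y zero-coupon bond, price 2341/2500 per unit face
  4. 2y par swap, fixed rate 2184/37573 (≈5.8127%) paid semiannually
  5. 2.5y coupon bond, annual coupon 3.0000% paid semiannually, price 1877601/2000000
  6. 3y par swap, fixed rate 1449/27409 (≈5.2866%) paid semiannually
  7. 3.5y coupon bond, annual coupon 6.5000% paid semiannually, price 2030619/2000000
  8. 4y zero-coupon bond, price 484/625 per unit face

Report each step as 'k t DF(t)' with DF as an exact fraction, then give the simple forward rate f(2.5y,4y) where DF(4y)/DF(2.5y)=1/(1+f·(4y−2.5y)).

1 1/2 9771/10000
2 1 953/1000
3 3/2 2341/2500
4 2 2227/2500
5 5/2 4347/5000
6 3 8551/10000
7 7/2 2027/2500
8 4 484/625
f(2.5y,4y) = ((4347/5000)/(484/625) − 1)/(3/2) = 475/5808 ≈ 8.1784%

step 1 [0.5y] swap r/2=229/9771: DF=(1 − 229/9771·(0))/(1+229/9771) = 9771/10000 ≈ 0.977100
step 2 [1y] swap r/2=470/19301: DF=(1 − 470/19301·(0.977100))/(1+470/19301) = 953/1000 ≈ 0.953000
step 3 [1.5y] zero: DF = P = 2341/2500 ≈ 0.936400
step 4 [2y] swap r/2=1092/37573: DF=(1 − 1092/37573·(0.977100+0.953000+0.936400))/(1+1092/37573) = 2227/2500 ≈ 0.890800
step 5 [2.5y] bond c/2=3/200: DF=(1877601/2000000 − 3/200·(0.977100+0.953000+0.936400+0.890800))/(1+3/200) = 4347/5000 ≈ 0.869400
step 6 [3y] swap r/2=1449/54818: DF=(1 − 1449/54818·(0.977100+0.953000+0.936400+0.890800+0.869400))/(1+1449/54818) = 8551/10000 ≈ 0.855100
step 7 [3.5y] bond c/2=13/400: DF=(2030619/2000000 − 13/400·(0.977100+0.953000+0.936400+0.890800+0.869400+0.855100))/(1+13/400) = 2027/2500 ≈ 0.810800
step 8 [4y] zero: DF = P = 484/625 ≈ 0.774400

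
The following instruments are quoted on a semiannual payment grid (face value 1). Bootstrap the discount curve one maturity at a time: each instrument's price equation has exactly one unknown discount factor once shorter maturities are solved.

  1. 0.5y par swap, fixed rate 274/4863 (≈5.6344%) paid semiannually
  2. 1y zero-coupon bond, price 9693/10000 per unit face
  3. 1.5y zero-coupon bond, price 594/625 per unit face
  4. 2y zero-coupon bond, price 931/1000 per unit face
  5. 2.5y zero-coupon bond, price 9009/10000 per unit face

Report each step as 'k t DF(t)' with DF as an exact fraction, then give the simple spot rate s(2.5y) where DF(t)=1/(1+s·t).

step 1 [0.5y] swap r/2=137/4863: DF=(1 − 137/4863·(0))/(1+137/4863) = 4863/5000 ≈ 0.972600
step 2 [1y] zero: DF = P = 9693/10000 ≈ 0.969300
step 3 [1.5y] zero: DF = P = 594/625 ≈ 0.950400
step 4 [2y] zero: DF = P = 931/1000 ≈ 0.931000
step 5 [2.5y] zero: DF = P = 9009/10000 ≈ 0.900900

1 1/2 4863/5000
2 1 9693/10000
3 3/2 594/625
4 2 931/1000
5 5/2 9009/10000
s(2.5y) = (1/(9009/10000) − 1)/(5/2) = 1982/45045 ≈ 4.4000%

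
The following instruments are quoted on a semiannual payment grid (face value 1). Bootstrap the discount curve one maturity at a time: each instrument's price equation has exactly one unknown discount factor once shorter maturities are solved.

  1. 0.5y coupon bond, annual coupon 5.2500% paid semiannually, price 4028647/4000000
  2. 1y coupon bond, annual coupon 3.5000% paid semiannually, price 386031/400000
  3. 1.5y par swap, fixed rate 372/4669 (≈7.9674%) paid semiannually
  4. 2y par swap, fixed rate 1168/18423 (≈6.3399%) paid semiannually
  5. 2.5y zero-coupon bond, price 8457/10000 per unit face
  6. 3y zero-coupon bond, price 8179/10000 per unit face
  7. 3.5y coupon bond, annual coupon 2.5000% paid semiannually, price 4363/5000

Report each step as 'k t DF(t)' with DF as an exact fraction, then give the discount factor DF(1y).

1 1/2 4907/5000
2 1 2329/2500
3 3/2 2221/2500
4 2 552/625
5 5/2 8457/10000
6 3 8179/10000
7 7/2 3979/5000
DF(1y) = 2329/2500 ≈ 0.931600

step 1 [0.5y] bond c/2=21/800: DF=(4028647/4000000 − 21/800·(0))/(1+21/800) = 4907/5000 ≈ 0.981400
step 2 [1y] bond c/2=7/400: DF=(386031/400000 − 7/400·(0.981400))/(1+7/400) = 2329/2500 ≈ 0.931600
step 3 [1.5y] swap r/2=186/4669: DF=(1 − 186/4669·(0.981400+0.931600))/(1+186/4669) = 2221/2500 ≈ 0.888400
step 4 [2y] swap r/2=584/18423: DF=(1 − 584/18423·(0.981400+0.931600+0.888400))/(1+584/18423) = 552/625 ≈ 0.883200
step 5 [2.5y] zero: DF = P = 8457/10000 ≈ 0.845700
step 6 [3y] zero: DF = P = 8179/10000 ≈ 0.817900
step 7 [3.5y] bond c/2=1/80: DF=(4363/5000 − 1/80·(0.981400+0.931600+0.888400+0.883200+0.845700+0.817900))/(1+1/80) = 3979/5000 ≈ 0.795800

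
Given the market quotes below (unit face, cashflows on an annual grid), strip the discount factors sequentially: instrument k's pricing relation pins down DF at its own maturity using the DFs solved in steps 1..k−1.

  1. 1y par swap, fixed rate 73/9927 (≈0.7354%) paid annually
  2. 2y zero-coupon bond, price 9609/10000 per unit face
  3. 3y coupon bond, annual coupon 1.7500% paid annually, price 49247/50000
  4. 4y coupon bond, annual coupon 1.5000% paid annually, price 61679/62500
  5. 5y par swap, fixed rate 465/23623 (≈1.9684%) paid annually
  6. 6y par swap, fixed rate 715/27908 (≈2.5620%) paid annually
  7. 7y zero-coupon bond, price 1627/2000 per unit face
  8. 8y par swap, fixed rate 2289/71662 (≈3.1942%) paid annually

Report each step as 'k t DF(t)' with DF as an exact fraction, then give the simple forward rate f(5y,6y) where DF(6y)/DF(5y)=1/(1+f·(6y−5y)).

step 1 [1y] swap r/1=73/9927: DF=(1 − 73/9927·(0))/(1+73/9927) = 9927/10000 ≈ 0.992700
step 2 [2y] zero: DF = P = 9609/10000 ≈ 0.960900
step 3 [3y] bond c/1=7/400: DF=(49247/50000 − 7/400·(0.992700+0.960900))/(1+7/400) = 584/625 ≈ 0.934400
step 4 [4y] bond c/1=3/200: DF=(61679/62500 − 3/200·(0.992700+0.960900+0.934400))/(1+3/200) = 581/625 ≈ 0.929600
step 5 [5y] swap r/1=465/23623: DF=(1 − 465/23623·(0.992700+0.960900+0.934400+0.929600))/(1+465/23623) = 907/1000 ≈ 0.907000
step 6 [6y] swap r/1=715/27908: DF=(1 − 715/27908·(0.992700+0.960900+0.934400+0.929600+0.907000))/(1+715/27908) = 857/1000 ≈ 0.857000
step 7 [7y] zero: DF = P = 1627/2000 ≈ 0.813500
step 8 [8y] swap r/1=2289/71662: DF=(1 − 2289/71662·(0.992700+0.960900+0.934400+0.929600+0.907000+0.857000+0.813500))/(1+2289/71662) = 7711/10000 ≈ 0.771100

1 1 9927/10000
2 2 9609/10000
3 3 584/625
4 4 581/625
5 5 907/1000
6 6 857/1000
7 7 1627/2000
8 8 7711/10000
f(5y,6y) = ((907/1000)/(857/1000) − 1)/(1) = 50/857 ≈ 5.8343%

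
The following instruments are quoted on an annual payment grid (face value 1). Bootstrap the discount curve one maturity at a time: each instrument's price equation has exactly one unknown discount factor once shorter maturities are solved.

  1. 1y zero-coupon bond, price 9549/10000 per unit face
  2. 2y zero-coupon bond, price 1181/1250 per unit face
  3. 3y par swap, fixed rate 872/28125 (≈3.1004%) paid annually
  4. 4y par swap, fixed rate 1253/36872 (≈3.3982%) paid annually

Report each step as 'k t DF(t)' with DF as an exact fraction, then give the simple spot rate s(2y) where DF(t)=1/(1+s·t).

step 1 [1y] zero: DF = P = 9549/10000 ≈ 0.954900
step 2 [2y] zero: DF = P = 1181/1250 ≈ 0.944800
step 3 [3y] swap r/1=872/28125: DF=(1 − 872/28125·(0.954900+0.944800))/(1+872/28125) = 1141/1250 ≈ 0.912800
step 4 [4y] swap r/1=1253/36872: DF=(1 − 1253/36872·(0.954900+0.944800+0.912800))/(1+1253/36872) = 8747/10000 ≈ 0.874700

1 1 9549/10000
2 2 1181/1250
3 3 1141/1250
4 4 8747/10000
s(2y) = (1/(1181/1250) − 1)/(2) = 69/2362 ≈ 2.9213%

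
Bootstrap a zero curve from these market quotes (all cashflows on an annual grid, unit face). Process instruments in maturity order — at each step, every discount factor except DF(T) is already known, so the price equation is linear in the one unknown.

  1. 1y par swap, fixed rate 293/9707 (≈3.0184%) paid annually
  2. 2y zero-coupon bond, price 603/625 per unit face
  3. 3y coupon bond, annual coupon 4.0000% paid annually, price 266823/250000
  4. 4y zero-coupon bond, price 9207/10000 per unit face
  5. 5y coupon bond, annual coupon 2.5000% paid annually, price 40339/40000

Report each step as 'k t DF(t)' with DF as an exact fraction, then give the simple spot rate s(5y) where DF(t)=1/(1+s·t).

step 1 [1y] swap r/1=293/9707: DF=(1 − 293/9707·(0))/(1+293/9707) = 9707/10000 ≈ 0.970700
step 2 [2y] zero: DF = P = 603/625 ≈ 0.964800
step 3 [3y] bond c/1=1/25: DF=(266823/250000 − 1/25·(0.970700+0.964800))/(1+1/25) = 4759/5000 ≈ 0.951800
step 4 [4y] zero: DF = P = 9207/10000 ≈ 0.920700
step 5 [5y] bond c/1=1/40: DF=(40339/40000 − 1/40·(0.970700+0.964800+0.951800+0.920700))/(1+1/40) = 891/1000 ≈ 0.891000

1 1 9707/10000
2 2 603/625
3 3 4759/5000
4 4 9207/10000
5 5 891/1000
s(5y) = (1/(891/1000) − 1)/(5) = 109/4455 ≈ 2.4467%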